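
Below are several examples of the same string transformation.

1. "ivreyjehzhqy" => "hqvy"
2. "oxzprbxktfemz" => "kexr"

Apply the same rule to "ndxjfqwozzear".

What's happening: keep one character in every 3, starting at position 2 (positions 2nd, 5th, 8th, ...), then move the first 2 characters to the end (rotate left by 2).
"ndxjfqwozzear" → "dfoe" → "oedf".

oedf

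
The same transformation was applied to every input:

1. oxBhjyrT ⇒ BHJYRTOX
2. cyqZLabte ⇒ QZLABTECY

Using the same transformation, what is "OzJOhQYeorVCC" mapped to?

JOHQYEORVCCOZ

Rule — move the first 2 characters to the end (rotate left by 2), then convert every letter to uppercase.
Applying both steps to "OzJOhQYeorVCC": "JOhQYeorVCCOz", then "JOHQYEORVCCOZ".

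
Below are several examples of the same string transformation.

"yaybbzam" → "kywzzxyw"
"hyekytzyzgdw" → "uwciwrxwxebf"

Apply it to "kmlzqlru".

The rule is to shift every letter 2 places backward in the alphabet (wrapping around), then swap the first and last characters.
"kmlzqlru" → "skjxojpi".

skjxojpi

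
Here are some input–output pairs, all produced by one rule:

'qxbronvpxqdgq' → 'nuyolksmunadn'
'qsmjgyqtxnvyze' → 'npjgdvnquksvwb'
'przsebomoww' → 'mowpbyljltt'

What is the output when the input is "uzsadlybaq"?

The transformation: shift every letter 3 places backward in the alphabet (wrapping around).
Doing the same to "uzsadlybaq": "rwpxaivyxn".

rwpxaivyxn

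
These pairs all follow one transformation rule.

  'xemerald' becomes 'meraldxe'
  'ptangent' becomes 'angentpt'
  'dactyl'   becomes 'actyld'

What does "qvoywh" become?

voywhq

In each case the input is transformed by: swap the front and back halves of the string, then move the last 2 characters to the front (rotate right by 2).
"qvoywh" → "ywhqvo" → "voywhq".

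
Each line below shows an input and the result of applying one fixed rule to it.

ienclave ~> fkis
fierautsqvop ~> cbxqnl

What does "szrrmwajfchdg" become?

The transformation: keep every other character starting from the first (positions 1st, 3rd, 5th, ...), then shift every letter 3 places backward in the alphabet (wrapping around).
Starting from "szrrmwajfchdg": after the first operation, "srmafhg"; after the second, "pojxced".

pojxced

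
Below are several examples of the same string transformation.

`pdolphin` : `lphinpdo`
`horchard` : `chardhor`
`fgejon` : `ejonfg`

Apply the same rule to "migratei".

Each output is the input with this applied: swap the front and back halves of the string, then move the last character to the front.
For "migratei" the result is "rateimig".

rateimig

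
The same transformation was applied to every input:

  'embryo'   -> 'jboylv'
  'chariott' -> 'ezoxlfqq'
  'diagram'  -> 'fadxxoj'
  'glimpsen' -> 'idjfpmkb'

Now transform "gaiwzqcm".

xdtfnwjz

The rule is to swap each adjacent pair of characters (1↔2, 3↔4, ...), then shift every letter 3 places backward in the alphabet (wrapping around).
On "gaiwzqcm": the first step gives "agwiqzmc", and the second then gives "xdtfnwjz".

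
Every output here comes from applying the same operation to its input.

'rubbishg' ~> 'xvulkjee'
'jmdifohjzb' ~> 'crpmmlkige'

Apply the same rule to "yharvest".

bywvukhd

The rule is to sort the characters into reverse alphabetical order, then shift every letter 3 places forward in the alphabet (wrapping around).
Working it through for "yharvest": intermediate "yvtsrhea", final "bywvukhd".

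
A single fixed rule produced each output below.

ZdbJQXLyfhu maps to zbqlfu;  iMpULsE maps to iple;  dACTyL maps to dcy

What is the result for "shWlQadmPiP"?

Each output is the input with this applied: keep every other character starting from the first (positions 1st, 3rd, 5th, ...), then convert every letter to lowercase.
Doing the same to "shWlQadmPiP": "swqdpp".

swqdpp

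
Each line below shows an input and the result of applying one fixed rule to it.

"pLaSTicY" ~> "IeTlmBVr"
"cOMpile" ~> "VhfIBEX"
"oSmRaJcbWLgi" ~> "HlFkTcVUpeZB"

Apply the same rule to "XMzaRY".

Looking at the pairs, the operation is to flip the case of every letter, then shift every letter 7 places backward in the alphabet (wrapping around).
Working it through for "XMzaRY": intermediate "xmZAry", final "qfSTkr".

qfSTkr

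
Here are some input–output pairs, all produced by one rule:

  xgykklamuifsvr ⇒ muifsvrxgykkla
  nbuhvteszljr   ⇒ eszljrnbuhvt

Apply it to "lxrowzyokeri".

yokerilxrowz

Each output is the input with this applied: swap the front and back halves of the string.
For "lxrowzyokeri" the result is "yokerilxrowz".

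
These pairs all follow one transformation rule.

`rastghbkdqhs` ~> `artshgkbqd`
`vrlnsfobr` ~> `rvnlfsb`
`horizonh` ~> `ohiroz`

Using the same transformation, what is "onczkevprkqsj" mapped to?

nozcekpvkrs

What's happening: swap each adjacent pair of characters (1↔2, 3↔4, ...), then delete the last 2 characters.
For "onczkevprkqsj" the result is "nozcekpvkrs".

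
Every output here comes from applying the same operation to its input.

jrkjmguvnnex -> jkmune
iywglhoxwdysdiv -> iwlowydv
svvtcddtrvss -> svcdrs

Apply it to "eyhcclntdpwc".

The rule is to keep every other character starting from the first (positions 1st, 3rd, 5th, ...).
So "eyhcclntdpwc" becomes "ehcndw".

ehcndw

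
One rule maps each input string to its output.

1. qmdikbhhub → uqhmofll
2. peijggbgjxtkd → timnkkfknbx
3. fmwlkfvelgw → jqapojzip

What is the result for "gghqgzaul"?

kklukde

Looking at the pairs, the operation is to shift every letter 4 places forward in the alphabet (wrapping around), then delete the last 2 characters.
"gghqgzaul" → "kklukdeyp" → "kklukde".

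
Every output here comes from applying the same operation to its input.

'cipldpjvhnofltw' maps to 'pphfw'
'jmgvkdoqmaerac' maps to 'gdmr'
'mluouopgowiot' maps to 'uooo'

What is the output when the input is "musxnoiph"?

soh

In each case the input is transformed by: keep one character in every 3, starting at position 3 (positions 3rd, 6th, 9th, ...).
For "musxnoiph" the result is "soh".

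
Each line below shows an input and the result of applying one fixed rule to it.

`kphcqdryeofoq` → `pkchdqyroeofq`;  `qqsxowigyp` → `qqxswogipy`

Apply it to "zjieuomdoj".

The transformation: swap each adjacent pair of characters (1↔2, 3↔4, ...).
"zjieuomdoj" → "jzeioudmjo".

jzeioudmjo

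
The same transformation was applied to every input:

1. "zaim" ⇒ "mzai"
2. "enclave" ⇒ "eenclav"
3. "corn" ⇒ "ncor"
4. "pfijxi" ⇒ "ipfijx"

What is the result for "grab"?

bgra

Rule — move the last character to the front.
For "grab" the result is "bgra".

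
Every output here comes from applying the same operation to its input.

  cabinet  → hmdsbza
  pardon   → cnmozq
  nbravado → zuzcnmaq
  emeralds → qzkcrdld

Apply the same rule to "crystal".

rszkbqx

In each case the input is transformed by: shift every letter 1 place backward in the alphabet (wrapping around), then move the first 3 characters to the end (rotate left by 3).
For "crystal", step one produces "bqxrszk"; step two turns that into "rszkbqx".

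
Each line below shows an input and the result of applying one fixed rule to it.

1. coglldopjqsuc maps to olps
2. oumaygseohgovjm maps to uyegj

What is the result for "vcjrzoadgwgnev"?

czdgv

Each output is the input with this applied: keep one character in every 3, starting at position 2 (positions 2nd, 5th, 8th, ...).
On "vcjrzoadgwgnev" that produces "czdgv".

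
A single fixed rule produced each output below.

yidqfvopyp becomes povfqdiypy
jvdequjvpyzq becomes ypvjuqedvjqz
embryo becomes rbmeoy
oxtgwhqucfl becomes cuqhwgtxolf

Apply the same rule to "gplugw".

ulpgwg

The rule is to move the last 2 characters to the front (rotate right by 2), then reverse the string.
Applying both steps to "gplugw": "gwgplu", then "ulpgwg".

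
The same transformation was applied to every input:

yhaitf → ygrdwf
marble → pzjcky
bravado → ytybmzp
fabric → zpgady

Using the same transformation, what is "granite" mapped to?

Rule — move the first 2 characters to the end (rotate left by 2), then shift every letter 2 places backward in the alphabet (wrapping around).
On "granite": the first step gives "anitegr", and the second then gives "ylgrcep".

ylgrcep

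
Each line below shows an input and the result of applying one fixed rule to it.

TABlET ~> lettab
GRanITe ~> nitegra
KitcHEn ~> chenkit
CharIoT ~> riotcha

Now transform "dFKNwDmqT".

nwdmqtdfk

The rule is to move the first 3 characters to the end (rotate left by 3), then convert every letter to lowercase.
On "dFKNwDmqT": the first step gives "NwDmqTdFK", and the second then gives "nwdmqtdfk".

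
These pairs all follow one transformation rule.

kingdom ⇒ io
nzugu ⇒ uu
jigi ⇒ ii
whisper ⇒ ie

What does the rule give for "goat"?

oa

What's happening: keep only the vowels.
Applying that to "goat" gives "oa".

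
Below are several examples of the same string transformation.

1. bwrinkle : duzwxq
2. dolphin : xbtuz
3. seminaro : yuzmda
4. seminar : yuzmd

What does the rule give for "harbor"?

The pattern: shift every letter 12 places forward in the alphabet (wrapping around), then delete the first 2 characters.
Applying that to "harbor" gives "dnad".

dnad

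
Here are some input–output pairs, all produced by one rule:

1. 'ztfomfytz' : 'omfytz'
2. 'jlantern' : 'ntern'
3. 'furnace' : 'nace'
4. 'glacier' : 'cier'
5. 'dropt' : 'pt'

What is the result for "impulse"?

ulse

The pattern: delete the first 3 characters.
Doing the same to "impulse": "ulse".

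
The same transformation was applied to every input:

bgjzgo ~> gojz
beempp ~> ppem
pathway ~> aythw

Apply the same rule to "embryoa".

oabry

Rule — delete the first 2 characters, then move the last 2 characters to the front (rotate right by 2).
Starting from "embryoa": after the first operation, "bryoa"; after the second, "oabry".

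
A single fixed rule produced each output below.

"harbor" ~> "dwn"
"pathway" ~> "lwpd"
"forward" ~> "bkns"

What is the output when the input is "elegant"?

The transformation: delete the last 3 characters, then shift every letter 4 places backward in the alphabet (wrapping around).
Starting from "elegant": after the first operation, "eleg"; after the second, "ahac".

ahac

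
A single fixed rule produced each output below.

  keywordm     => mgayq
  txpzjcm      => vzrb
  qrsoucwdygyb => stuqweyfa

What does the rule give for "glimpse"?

Rule — delete the last 3 characters, then shift every letter 2 places forward in the alphabet (wrapping around).
Starting from "glimpse": after the first operation, "glim"; after the second, "inko".

inko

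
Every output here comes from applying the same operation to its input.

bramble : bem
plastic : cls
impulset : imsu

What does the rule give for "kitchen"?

Rule — sort the characters into alphabetical order, then keep every other character starting from the second (positions 2nd, 4th, 6th, ...).
On "kitchen" that produces "ein".

ein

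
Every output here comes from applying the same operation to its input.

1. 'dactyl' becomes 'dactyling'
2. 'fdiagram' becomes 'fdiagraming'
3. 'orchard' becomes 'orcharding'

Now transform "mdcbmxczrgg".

mdcbmxczrgging

The rule is to append "ing".
Applying that to "mdcbmxczrgg" gives "mdcbmxczrgging".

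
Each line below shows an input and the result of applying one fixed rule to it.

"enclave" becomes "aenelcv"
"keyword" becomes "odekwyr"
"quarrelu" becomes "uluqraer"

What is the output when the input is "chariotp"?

pthcraoi

In each case the input is transformed by: swap each adjacent pair of characters (1↔2, 3↔4, ...), then move the last 2 characters to the front (rotate right by 2).
Working it through for "chariotp": intermediate "hcraoipt", final "pthcraoi".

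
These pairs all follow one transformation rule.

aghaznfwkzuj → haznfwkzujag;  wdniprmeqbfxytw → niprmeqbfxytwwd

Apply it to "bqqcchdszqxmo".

Each output is the input with this applied: move the first 2 characters to the end (rotate left by 2).
"bqqcchdszqxmo" → "qcchdszqxmobq".

qcchdszqxmobq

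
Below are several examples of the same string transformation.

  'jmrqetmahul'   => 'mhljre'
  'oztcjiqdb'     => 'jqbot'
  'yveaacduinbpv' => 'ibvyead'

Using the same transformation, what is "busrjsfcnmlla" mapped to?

nlabsjf

What's happening: keep every other character starting from the first (positions 1st, 3rd, 5th, ...), then move the last 3 characters to the front (rotate right by 3).
On "busrjsfcnmlla": the first step gives "bsjfnla", and the second then gives "nlabsjf".
(Check on "oztcjiqdb": → "otjqb" → "jqbot" ✓)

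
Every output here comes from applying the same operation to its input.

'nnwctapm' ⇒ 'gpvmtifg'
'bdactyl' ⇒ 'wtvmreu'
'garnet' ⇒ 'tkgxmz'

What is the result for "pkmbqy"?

dfujri

The pattern: shift every letter 7 places backward in the alphabet (wrapping around), then move the first character to the end.
"pkmbqy" → "dfujri".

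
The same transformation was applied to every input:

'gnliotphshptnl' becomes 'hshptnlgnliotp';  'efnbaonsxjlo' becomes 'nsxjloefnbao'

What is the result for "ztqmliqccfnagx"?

ccfnagxztqmliq

Each output is the input with this applied: swap the front and back halves of the string.
On "ztqmliqccfnagx" that produces "ccfnagxztqmliq".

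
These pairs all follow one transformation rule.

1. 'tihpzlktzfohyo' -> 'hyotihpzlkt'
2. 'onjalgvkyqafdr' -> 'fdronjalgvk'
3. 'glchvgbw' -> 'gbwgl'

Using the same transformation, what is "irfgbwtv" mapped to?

wtvir

Looking at the pairs, the operation is to move the last 3 characters to the front (rotate right by 3), then delete the last 3 characters.
On "irfgbwtv": the first step gives "wtvirfgb", and the second then gives "wtvir".
(Check on "onjalgvkyqafdr": → "fdronjalgvkyqa" → "fdronjalgvk" ✓)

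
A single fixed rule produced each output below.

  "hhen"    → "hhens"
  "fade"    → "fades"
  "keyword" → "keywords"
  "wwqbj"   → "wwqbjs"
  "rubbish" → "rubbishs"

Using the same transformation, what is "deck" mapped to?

Each output is the input with this applied: append "s".
"deck" → "decks".

decks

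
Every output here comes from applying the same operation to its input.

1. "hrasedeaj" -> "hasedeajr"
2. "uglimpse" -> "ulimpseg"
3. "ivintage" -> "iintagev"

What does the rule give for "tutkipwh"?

ttkipwhu

Each output is the input with this applied: move the first character to the end, then swap the first and last characters.
Working it through for "tutkipwh": intermediate "utkipwht", final "ttkipwhu".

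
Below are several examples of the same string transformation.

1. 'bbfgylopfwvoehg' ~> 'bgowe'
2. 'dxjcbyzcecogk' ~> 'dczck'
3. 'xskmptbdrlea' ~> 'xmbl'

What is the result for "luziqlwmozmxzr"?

liwzz

Rule — keep one character in every 3, starting at position 1 (positions 1st, 4th, 7th, ...).
So "luziqlwmozmxzr" becomes "liwzz".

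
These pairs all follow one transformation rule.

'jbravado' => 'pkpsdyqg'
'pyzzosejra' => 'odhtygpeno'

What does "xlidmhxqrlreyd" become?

Rule — move the first 3 characters to the end (rotate left by 3), then shift every letter 11 places backward in the alphabet (wrapping around).
Applying both steps to "xlidmhxqrlreyd": "dmhxqrlreydxli", then "sbwmfgagtnsmax".

sbwmfgagtnsmax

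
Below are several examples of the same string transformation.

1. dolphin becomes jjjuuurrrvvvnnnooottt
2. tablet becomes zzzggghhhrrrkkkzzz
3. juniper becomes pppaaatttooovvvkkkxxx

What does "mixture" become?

Rule — repeat every character 3 times, then shift every letter 6 places forward in the alphabet (wrapping around).
Starting from "mixture": after the first operation, "mmmiiixxxtttuuurrreee"; after the second, "sssooodddzzzaaaxxxkkk".

sssooodddzzzaaaxxxkkk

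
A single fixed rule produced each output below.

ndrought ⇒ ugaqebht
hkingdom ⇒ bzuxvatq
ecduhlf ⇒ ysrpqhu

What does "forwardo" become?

qbsbejne

Each output is the input with this applied: shift every letter 13 places forward in the alphabet (wrapping around) — i.e. ROT13, then move the last 2 characters to the front (rotate right by 2).
On "forwardo": the first step gives "sbejneqb", and the second then gives "qbsbejne".
(Check on "hkingdom": → "uxvatqbz" → "bzuxvatq" ✓)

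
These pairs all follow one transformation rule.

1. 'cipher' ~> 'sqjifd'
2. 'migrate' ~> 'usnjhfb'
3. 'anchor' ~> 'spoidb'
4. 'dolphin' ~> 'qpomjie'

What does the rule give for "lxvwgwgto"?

Rule — shift every letter 1 place forward in the alphabet (wrapping around), then sort the characters into reverse alphabetical order.
Working it through for "lxvwgwgto": intermediate "mywxhxhup", final "yxxwupmhh".

yxxwupmhh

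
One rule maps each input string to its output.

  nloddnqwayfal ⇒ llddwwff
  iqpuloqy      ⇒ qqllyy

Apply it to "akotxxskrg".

Looking at the pairs, the operation is to keep one character in every 3, starting at position 2 (positions 2nd, 5th, 8th, ...), then double every character.
"akotxxskrg" → "kxk" → "kkxxkk".

kkxxkk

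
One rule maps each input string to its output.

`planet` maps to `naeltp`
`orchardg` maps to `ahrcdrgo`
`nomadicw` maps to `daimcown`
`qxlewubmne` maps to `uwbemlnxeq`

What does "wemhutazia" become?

The rule is to swap the front and back halves of the string, then take characters alternately from the front and the back (1st, last, 2nd, 2nd-last, ...).
On "wemhutazia": the first step gives "taziawemhu", and the second then gives "tuahzmieaw".
(Check on "nomadicw": → "dicwnoma" → "daimcown" ✓)

tuahzmieaw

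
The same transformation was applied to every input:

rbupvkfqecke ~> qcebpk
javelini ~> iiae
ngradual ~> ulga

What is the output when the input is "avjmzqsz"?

Rule — keep every other character starting from the second (positions 2nd, 4th, 6th, ...), then swap the front and back halves of the string.
On "avjmzqsz": the first step gives "vmqz", and the second then gives "qzvm".

qzvm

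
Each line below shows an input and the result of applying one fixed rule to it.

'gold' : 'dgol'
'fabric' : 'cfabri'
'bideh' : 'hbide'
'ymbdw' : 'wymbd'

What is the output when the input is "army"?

yarm

The transformation: move the last character to the front.
"army" → "yarm".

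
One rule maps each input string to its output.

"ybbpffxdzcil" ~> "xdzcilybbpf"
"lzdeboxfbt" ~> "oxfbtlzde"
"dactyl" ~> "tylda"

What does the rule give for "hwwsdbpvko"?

bpvkohwws

Looking at the pairs, the operation is to swap the front and back halves of the string, then delete the last character.
Starting from "hwwsdbpvko": after the first operation, "bpvkohwwsd"; after the second, "bpvkohwws".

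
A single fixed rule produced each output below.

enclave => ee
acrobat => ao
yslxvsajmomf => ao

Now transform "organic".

The pattern: keep one character in every 3, starting at position 1 (positions 1st, 4th, 7th, ...), then keep only the vowels.
"organic" → "oa".
(Check on "enclave": → "ele" → "ee" ✓)

oa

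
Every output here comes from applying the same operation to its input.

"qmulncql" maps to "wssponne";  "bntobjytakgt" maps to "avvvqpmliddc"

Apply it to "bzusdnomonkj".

The pattern: sort the characters into reverse alphabetical order, then shift every letter 2 places forward in the alphabet (wrapping around).
Working it through for "bzusdnomonkj": intermediate "zusoonnmkjdb", final "bwuqqppomlfd".

bwuqqppomlfd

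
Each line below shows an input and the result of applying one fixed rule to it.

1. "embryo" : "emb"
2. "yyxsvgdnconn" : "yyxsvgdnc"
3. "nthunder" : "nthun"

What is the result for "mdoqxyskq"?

mdoqxy

The rule is to delete the last 3 characters.
So "mdoqxyskq" becomes "mdoqxy".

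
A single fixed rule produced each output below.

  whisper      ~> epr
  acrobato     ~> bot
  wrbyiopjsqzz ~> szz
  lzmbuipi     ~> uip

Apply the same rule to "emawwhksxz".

kzx

Each output is the input with this applied: swap each adjacent pair of characters (1↔2, 3↔4, ...), then keep only the last 3 characters.
For "emawwhksxz", step one produces "mewahwskzx"; step two turns that into "kzx".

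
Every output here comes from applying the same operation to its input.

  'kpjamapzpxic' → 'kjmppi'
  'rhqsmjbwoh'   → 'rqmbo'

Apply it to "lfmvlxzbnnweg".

lmlznwg

The rule is to keep every other character starting from the first (positions 1st, 3rd, 5th, ...).
"lfmvlxzbnnweg" → "lmlznwg".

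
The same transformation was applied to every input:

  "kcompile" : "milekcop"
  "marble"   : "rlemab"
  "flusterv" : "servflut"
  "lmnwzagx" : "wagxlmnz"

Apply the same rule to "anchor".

Rule — swap the front and back halves of the string, then swap the first and last characters.
Starting from "anchor": after the first operation, "horanc"; after the second, "coranh".

coranh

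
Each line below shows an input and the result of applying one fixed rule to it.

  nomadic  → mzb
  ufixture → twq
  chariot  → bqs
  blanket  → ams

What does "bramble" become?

ald

The rule is to shift every letter 1 place backward in the alphabet (wrapping around), then keep one character in every 3, starting at position 1 (positions 1st, 4th, 7th, ...).
"bramble" → "ald".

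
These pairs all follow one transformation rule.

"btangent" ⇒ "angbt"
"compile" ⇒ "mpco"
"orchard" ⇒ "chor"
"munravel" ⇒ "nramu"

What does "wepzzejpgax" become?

pzzejpwe

The transformation: delete the last 3 characters, then move the first 2 characters to the end (rotate left by 2).
On "wepzzejpgax": the first step gives "wepzzejp", and the second then gives "pzzejpwe".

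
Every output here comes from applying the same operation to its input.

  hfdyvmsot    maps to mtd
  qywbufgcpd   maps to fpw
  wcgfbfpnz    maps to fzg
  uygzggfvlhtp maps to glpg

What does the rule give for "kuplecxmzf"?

czp

Each output is the input with this applied: keep one character in every 3, starting at position 3 (positions 3rd, 6th, 9th, ...), then move the first character to the end.
Applying both steps to "kuplecxmzf": "pcz", then "czp".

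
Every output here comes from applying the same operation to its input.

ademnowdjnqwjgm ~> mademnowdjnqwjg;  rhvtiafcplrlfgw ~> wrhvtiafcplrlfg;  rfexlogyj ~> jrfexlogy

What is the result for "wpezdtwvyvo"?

Looking at the pairs, the operation is to move the last character to the front.
Applying that to "wpezdtwvyvo" gives "owpezdtwvyv".

owpezdtwvyv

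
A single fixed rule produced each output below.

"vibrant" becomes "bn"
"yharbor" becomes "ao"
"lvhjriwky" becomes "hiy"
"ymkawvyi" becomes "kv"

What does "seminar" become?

ma

The transformation: keep one character in every 3, starting at position 3 (positions 3rd, 6th, 9th, ...).
Applying that to "seminar" gives "ma".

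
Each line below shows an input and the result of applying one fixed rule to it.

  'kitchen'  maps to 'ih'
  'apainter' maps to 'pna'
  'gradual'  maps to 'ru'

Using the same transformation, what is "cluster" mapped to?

lt

Looking at the pairs, the operation is to swap the first and last characters, then keep one character in every 3, starting at position 2 (positions 2nd, 5th, 8th, ...).
Applying both steps to "cluster": "rlustec", then "lt".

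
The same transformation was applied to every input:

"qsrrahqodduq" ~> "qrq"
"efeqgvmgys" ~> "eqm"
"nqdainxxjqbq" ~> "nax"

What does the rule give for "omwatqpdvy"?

oap

Each output is the input with this applied: delete the last 3 characters, then keep one character in every 3, starting at position 1 (positions 1st, 4th, 7th, ...).
Starting from "omwatqpdvy": after the first operation, "omwatqp"; after the second, "oap".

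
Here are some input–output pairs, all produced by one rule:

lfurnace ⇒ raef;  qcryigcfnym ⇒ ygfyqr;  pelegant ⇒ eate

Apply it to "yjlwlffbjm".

wfbmj

Each output is the input with this applied: move the first 3 characters to the end (rotate left by 3), then keep every other character starting from the first (positions 1st, 3rd, 5th, ...).
For "yjlwlffbjm", step one produces "wlffbjmyjl"; step two turns that into "wfbmj".
(Check on "pelegant": → "egantpel" → "eate" ✓)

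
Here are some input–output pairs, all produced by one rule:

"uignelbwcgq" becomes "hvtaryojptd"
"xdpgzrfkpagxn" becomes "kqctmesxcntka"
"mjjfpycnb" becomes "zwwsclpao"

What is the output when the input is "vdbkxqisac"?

Looking at the pairs, the operation is to shift every letter 13 places forward in the alphabet (wrapping around) — i.e. ROT13.
On "vdbkxqisac" that produces "iqoxkdvfnp".

iqoxkdvfnp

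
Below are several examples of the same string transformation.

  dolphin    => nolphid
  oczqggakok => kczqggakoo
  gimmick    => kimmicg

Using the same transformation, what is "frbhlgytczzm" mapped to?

What's happening: swap the first and last characters.
So "frbhlgytczzm" becomes "mrbhlgytczzf".

mrbhlgytczzf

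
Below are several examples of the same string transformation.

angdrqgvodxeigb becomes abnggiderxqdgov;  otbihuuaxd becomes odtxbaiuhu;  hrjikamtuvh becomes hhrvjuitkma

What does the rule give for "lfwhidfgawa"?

lafwwahgifd

In each case the input is transformed by: take characters alternately from the front and the back (1st, last, 2nd, 2nd-last, ...).
For "lfwhidfgawa" the result is "lafwwahgifd".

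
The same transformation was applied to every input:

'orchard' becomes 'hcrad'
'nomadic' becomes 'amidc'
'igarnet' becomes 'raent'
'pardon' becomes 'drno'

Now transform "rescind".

What's happening: swap each adjacent pair of characters (1↔2, 3↔4, ...), then delete the first 2 characters.
Starting from "rescind": after the first operation, "ercsnid"; after the second, "csnid".

csnid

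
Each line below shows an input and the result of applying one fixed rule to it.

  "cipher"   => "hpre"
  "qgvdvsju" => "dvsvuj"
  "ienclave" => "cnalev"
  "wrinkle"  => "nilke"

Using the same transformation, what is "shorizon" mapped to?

rozino

Each output is the input with this applied: delete the first 2 characters, then swap each adjacent pair of characters (1↔2, 3↔4, ...).
On "shorizon": the first step gives "orizon", and the second then gives "rozino".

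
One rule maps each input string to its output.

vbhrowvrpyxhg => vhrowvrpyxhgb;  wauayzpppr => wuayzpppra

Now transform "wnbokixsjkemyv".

What's happening: move the first character to the end, then swap the first and last characters.
Working it through for "wnbokixsjkemyv": intermediate "nbokixsjkemyvw", final "wbokixsjkemyvn".

wbokixsjkemyvn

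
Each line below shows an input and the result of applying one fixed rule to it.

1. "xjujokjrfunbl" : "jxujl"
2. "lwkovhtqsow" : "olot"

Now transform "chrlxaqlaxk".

In each case the input is transformed by: keep one character in every 3, starting at position 1 (positions 1st, 4th, 7th, ...), then swap each adjacent pair of characters (1↔2, 3↔4, ...).
"chrlxaqlaxk" → "clqx" → "lcxq".

lcxq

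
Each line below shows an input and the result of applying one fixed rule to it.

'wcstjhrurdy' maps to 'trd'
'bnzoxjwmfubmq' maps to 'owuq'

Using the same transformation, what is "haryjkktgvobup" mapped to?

What's happening: delete the first 3 characters, then keep one character in every 3, starting at position 1 (positions 1st, 4th, 7th, ...).
Starting from "haryjkktgvobup": after the first operation, "yjkktgvobup"; after the second, "ykvu".
(Check on "wcstjhrurdy": → "tjhrurdy" → "trd" ✓)

ykvu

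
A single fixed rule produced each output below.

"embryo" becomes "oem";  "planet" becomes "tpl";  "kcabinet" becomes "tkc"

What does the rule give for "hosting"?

gho

Each output is the input with this applied: move the first 2 characters to the end (rotate left by 2), then keep only the last 3 characters.
"hosting" → "stingho" → "gho".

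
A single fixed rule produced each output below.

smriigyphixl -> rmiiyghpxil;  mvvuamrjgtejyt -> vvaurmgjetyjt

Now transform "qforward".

Each output is the input with this applied: delete the first character, then swap each adjacent pair of characters (1↔2, 3↔4, ...).
"qforward" → "forward" → "ofwrrad".

ofwrrad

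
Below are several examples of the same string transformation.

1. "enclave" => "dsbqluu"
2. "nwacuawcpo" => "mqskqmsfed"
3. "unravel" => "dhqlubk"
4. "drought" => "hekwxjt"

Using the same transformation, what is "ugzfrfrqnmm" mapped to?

wpvhvhgdcck

Each output is the input with this applied: shift every letter 10 places backward in the alphabet (wrapping around), then move the first character to the end.
On "ugzfrfrqnmm": the first step gives "kwpvhvhgdcc", and the second then gives "wpvhvhgdcck".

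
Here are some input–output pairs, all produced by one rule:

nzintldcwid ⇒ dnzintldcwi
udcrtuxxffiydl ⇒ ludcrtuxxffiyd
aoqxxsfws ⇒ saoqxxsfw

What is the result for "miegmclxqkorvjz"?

zmiegmclxqkorvj

The pattern: move the last character to the front.
On "miegmclxqkorvjz" that produces "zmiegmclxqkorvj".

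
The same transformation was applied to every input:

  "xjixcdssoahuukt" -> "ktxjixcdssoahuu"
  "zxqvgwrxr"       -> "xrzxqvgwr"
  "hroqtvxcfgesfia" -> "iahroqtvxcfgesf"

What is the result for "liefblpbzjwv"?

wvliefblpbzj

The pattern: move the last 2 characters to the front (rotate right by 2).
So "liefblpbzjwv" becomes "wvliefblpbzj".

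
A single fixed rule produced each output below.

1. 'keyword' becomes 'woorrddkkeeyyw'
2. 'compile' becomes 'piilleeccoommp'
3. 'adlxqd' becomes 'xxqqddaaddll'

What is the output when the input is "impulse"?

ullsseeiimmppu

Rule — double every character, then swap the front and back halves of the string.
For "impulse", step one produces "iimmppuullssee"; step two turns that into "ullsseeiimmppu".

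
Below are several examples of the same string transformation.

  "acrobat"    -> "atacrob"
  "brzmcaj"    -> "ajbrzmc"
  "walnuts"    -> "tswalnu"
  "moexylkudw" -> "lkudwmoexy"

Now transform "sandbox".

oxsandb

The rule is to move the first 2 characters to the end (rotate left by 2), then move the first 3 characters to the end (rotate left by 3).
Applying that to "sandbox" gives "oxsandb".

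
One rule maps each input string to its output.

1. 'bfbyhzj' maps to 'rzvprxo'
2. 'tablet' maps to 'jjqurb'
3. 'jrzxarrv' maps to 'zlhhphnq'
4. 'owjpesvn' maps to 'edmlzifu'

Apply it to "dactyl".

tbqosj

The pattern: shift every letter 10 places backward in the alphabet (wrapping around), then take characters alternately from the front and the back (1st, last, 2nd, 2nd-last, ...).
Working it through for "dactyl": intermediate "tqsjob", final "tbqosj".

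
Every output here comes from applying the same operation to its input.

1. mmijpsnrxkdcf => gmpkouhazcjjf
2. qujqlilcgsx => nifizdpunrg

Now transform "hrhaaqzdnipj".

xxnwakfmgeoe

Looking at the pairs, the operation is to move the first 3 characters to the end (rotate left by 3), then shift every letter 3 places backward in the alphabet (wrapping around).
Starting from "hrhaaqzdnipj": after the first operation, "aaqzdnipjhrh"; after the second, "xxnwakfmgeoe".
(Check on "mmijpsnrxkdcf": → "jpsnrxkdcfmmi" → "gmpkouhazcjjf" ✓)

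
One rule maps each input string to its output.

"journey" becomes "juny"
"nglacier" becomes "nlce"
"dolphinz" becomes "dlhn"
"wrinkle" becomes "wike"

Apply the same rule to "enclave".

ecae

What's happening: keep every other character starting from the first (positions 1st, 3rd, 5th, ...).
So "enclave" becomes "ecae".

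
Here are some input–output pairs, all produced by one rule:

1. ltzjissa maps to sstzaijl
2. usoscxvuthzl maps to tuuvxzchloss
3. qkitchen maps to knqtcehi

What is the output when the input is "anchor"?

norach

Each output is the input with this applied: sort the characters into alphabetical order, then swap the front and back halves of the string.
Doing the same to "anchor": "norach".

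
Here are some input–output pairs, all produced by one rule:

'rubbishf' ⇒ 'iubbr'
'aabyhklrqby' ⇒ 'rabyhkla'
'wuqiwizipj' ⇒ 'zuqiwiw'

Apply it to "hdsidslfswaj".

Rule — delete the last 3 characters, then swap the first and last characters.
Starting from "hdsidslfswaj": after the first operation, "hdsidslfs"; after the second, "sdsidslfh".

sdsidslfh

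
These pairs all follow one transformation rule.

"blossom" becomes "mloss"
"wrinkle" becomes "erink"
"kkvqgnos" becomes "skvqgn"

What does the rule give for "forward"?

dorwa

Rule — swap the first and last characters, then delete the last 2 characters.
Working it through for "forward": intermediate "dorwarf", final "dorwa".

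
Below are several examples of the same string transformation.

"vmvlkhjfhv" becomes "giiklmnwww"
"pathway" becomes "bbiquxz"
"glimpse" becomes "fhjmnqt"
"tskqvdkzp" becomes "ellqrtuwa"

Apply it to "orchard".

bdeipss

The rule is to sort the characters into alphabetical order, then shift every letter 1 place forward in the alphabet (wrapping around).
On "orchard": the first step gives "acdhorr", and the second then gives "bdeipss".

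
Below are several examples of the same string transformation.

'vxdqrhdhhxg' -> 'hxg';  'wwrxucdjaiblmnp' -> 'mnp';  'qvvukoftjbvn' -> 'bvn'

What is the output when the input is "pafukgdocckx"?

The rule is to keep only the last 3 characters.
"pafukgdocckx" → "ckx".

ckx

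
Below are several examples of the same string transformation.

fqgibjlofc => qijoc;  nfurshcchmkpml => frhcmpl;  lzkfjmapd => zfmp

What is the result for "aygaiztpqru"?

The rule is to keep every other character starting from the second (positions 2nd, 4th, 6th, ...).
Doing the same to "aygaiztpqru": "yazpr".

yazpr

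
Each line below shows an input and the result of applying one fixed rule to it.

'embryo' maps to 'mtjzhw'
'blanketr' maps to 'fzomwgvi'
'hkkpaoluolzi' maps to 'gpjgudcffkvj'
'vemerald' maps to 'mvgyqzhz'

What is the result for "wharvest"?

qznorcvm

The rule is to shift every letter 5 places backward in the alphabet (wrapping around), then swap the front and back halves of the string.
On "wharvest": the first step gives "rcvmqzno", and the second then gives "qznorcvm".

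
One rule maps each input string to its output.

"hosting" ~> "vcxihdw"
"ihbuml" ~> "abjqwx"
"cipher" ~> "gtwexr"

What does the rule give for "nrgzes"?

htovgc

Looking at the pairs, the operation is to reverse the string, then shift every letter 11 places backward in the alphabet (wrapping around).
Applying that to "nrgzes" gives "htovgc".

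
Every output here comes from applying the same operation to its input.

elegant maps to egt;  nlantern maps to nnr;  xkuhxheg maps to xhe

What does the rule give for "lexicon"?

In each case the input is transformed by: keep one character in every 3, starting at position 1 (positions 1st, 4th, 7th, ...).
"lexicon" → "lin".

lin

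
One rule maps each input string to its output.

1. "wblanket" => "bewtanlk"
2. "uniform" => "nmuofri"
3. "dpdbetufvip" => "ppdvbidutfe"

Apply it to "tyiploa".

The rule is to swap each adjacent pair of characters (1↔2, 3↔4, ...), then take characters alternately from the front and the back (1st, last, 2nd, 2nd-last, ...).
For "tyiploa" the result is "yatlpoi".

yatlpoi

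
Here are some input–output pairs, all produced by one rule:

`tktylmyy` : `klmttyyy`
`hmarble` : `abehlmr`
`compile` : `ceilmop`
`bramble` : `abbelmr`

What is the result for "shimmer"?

ehimmrs

The pattern: sort the characters into alphabetical order.
For "shimmer" the result is "ehimmrs".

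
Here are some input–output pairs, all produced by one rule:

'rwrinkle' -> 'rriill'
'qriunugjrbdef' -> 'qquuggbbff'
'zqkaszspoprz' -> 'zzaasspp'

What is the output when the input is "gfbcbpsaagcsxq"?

ggccssggxx

Rule — keep one character in every 3, starting at position 1 (positions 1st, 4th, 7th, ...), then double every character.
For "gfbcbpsaagcsxq", step one produces "gcsgx"; step two turns that into "ggccssggxx".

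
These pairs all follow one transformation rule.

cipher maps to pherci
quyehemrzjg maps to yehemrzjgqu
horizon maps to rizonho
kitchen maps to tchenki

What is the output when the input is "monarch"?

narchmo

The rule is to move the first 2 characters to the end (rotate left by 2).
On "monarch" that produces "narchmo".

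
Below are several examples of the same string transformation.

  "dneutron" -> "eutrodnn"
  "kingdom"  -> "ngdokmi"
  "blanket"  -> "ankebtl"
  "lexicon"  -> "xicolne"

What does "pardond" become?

The rule is to swap the first and last characters, then move the first 2 characters to the end (rotate left by 2).
"pardond" → "dardonp" → "rdonpda".

rdonpda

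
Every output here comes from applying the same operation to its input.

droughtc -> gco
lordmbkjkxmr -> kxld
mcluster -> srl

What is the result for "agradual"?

In each case the input is transformed by: swap the front and back halves of the string, then keep one character in every 3, starting at position 1 (positions 1st, 4th, 7th, ...).
Working it through for "agradual": intermediate "dualagra", final "dlr".

dlr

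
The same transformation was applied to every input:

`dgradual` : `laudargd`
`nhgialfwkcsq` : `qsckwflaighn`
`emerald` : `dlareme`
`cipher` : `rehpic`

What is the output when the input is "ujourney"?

yenruoju

Looking at the pairs, the operation is to reverse the string.
For "ujourney" the result is "yenruoju".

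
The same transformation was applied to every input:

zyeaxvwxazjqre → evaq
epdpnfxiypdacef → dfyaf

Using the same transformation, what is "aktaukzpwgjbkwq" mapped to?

tkwbq

The rule is to keep one character in every 3, starting at position 3 (positions 3rd, 6th, 9th, ...).
So "aktaukzpwgjbkwq" becomes "tkwbq".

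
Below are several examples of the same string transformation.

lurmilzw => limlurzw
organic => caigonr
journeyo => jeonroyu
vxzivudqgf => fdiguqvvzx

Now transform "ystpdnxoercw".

The transformation: sort the characters into alphabetical order, then swap each adjacent pair of characters (1↔2, 3↔4, ...).
For "ystpdnxoercw", step one produces "cdenoprstwxy"; step two turns that into "dcneposrwtyx".
(Check on "vxzivudqgf": → "dfgiquvvxz" → "fdiguqvvzx" ✓)

dcneposrwtyx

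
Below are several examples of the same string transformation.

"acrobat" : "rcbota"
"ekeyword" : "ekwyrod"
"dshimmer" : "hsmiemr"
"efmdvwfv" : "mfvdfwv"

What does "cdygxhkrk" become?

ydxgkhkr

Each output is the input with this applied: delete the first character, then swap each adjacent pair of characters (1↔2, 3↔4, ...).
For "cdygxhkrk", step one produces "dygxhkrk"; step two turns that into "ydxgkhkr".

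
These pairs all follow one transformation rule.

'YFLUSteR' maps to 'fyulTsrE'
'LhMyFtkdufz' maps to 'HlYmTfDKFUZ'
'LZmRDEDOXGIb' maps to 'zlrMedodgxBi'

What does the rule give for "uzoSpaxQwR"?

In each case the input is transformed by: swap each adjacent pair of characters (1↔2, 3↔4, ...), then flip the case of every letter.
"uzoSpaxQwR" → "zuSoapQxRw" → "ZUsOAPqXrW".

ZUsOAPqXrW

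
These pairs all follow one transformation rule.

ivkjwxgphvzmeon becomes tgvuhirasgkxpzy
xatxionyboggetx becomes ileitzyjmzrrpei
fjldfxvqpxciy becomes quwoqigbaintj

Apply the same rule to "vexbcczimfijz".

The transformation: shift every letter 11 places forward in the alphabet (wrapping around).
On "vexbcczimfijz" that produces "gpimnnktxqtuk".

gpimnnktxqtuk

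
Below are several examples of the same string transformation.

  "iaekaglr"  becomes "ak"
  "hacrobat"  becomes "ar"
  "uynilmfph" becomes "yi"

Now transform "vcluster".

cu

Looking at the pairs, the operation is to keep every other character starting from the second (positions 2nd, 4th, 6th, ...), then delete the last 2 characters.
Starting from "vcluster": after the first operation, "cutr"; after the second, "cu".
(Check on "uynilmfph": → "yimp" → "yi" ✓)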